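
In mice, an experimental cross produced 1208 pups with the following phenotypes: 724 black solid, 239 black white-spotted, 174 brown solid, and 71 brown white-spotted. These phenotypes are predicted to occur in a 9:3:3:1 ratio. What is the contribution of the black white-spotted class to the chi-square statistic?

Expected counts for N = 1208 under a 9:3:3:1 ratio (total parts = 16):
  black solid: 1208 × 9/16 = 679.5
  black white-spotted: 1208 × 3/16 = 226.5
  brown solid: 1208 × 3/16 = 226.5
  brown white-spotted: 1208 × 1/16 = 75.5
Contribution of black white-spotted: (239 − 226.5)² / 226.5 = 0.6898

0.690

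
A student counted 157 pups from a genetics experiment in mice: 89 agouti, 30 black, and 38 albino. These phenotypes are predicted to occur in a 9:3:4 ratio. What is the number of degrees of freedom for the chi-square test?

2

A goodness-of-fit test with 3 phenotype classes has df = 3 − 1 = 2.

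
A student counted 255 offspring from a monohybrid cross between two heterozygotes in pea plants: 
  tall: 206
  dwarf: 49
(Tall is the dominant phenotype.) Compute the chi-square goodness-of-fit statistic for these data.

4.550

For a monohybrid cross between heterozygotes with complete dominance, the expected phenotypic ratio is 3:1.
The 3:1 ratio has 4 parts, so with N = 255 the expected counts are:
  tall: 255 × 3/4 = 191.25
  dwarf: 255 × 1/4 = 63.75
χ² = Σ (O − E)² / E
  tall: (206 − 191.25)² / 191.25 = 1.1376
  dwarf: (49 − 63.75)² / 63.75 = 3.4127
χ² = 1.1376 + 3.4127 = 4.5503 ≈ 4.550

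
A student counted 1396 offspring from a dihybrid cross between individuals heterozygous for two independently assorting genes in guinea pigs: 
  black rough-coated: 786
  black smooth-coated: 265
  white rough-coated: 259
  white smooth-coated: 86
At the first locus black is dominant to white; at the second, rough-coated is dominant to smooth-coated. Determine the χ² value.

0.088

A dihybrid F₂ with independent assortment and complete dominance at both loci gives a 9:3:3:1 phenotypic ratio.
The 9:3:3:1 ratio has 16 parts, so with N = 1396 the expected counts are:
  black rough-coated: 1396 × 9/16 = 785.25
  black smooth-coated: 1396 × 3/16 = 261.75
  white rough-coated: 1396 × 3/16 = 261.75
  white smooth-coated: 1396 × 1/16 = 87.25
χ² = Σ (O − E)² / E
  black rough-coated: (786 − 785.25)² / 785.25 = 0.0007
  black smooth-coated: (265 − 261.75)² / 261.75 = 0.0404
  white rough-coated: (259 − 261.75)² / 261.75 = 0.0289
  white smooth-coated: (86 − 87.25)² / 87.25 = 0.0179
χ² = 0.0007 + 0.0404 + 0.0289 + 0.0179 = 0.0879 ≈ 0.088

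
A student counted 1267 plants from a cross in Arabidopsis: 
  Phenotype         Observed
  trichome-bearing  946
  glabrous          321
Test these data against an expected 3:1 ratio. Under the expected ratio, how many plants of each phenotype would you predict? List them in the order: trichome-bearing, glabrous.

950.25, 316.75

Under the 3:1 hypothesis (Σ ratio = 4, N = 1267):
  trichome-bearing: 1267 × 3/4 = 950.25
  glabrous: 1267 × 1/4 = 316.75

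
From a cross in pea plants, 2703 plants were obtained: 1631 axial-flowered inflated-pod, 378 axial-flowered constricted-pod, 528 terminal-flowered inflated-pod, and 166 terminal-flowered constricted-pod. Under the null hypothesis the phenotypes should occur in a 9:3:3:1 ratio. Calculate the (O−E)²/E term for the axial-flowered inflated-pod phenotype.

8.040

The 9:3:3:1 ratio has 16 parts, so with N = 2703 the expected counts are:
  axial-flowered inflated-pod: 2703 × 9/16 = 1520.4375
  axial-flowered constricted-pod: 2703 × 3/16 = 506.8125
  terminal-flowered inflated-pod: 2703 × 3/16 = 506.8125
  terminal-flowered constricted-pod: 2703 × 1/16 = 168.9375
Contribution of axial-flowered inflated-pod: (1631 − 1520.4375)² / 1520.4375 = 8.0398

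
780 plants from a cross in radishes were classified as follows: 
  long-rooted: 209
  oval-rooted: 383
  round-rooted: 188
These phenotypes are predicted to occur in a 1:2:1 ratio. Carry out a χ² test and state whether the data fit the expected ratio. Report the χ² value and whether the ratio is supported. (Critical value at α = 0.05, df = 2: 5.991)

1.382; consistent

Under the 1:2:1 hypothesis (Σ ratio = 4, N = 780):
  long-rooted: 780 × 1/4 = 195
  oval-rooted: 780 × 2/4 = 390
  round-rooted: 780 × 1/4 = 195
χ² = Σ (O − E)² / E
  long-rooted: (209 − 195)² / 195 = 1.0051
  oval-rooted: (383 − 390)² / 390 = 0.1256
  round-rooted: (188 − 195)² / 195 = 0.2513
χ² = 1.0051 + 0.1256 + 0.2513 = 1.382
Degrees of freedom = 3 − 1 = 2; critical value at α = 0.05 is 5.991.
Since 1.382 < 5.991, we fail to reject the null hypothesis — the data are consistent with the 1:2:1 ratio.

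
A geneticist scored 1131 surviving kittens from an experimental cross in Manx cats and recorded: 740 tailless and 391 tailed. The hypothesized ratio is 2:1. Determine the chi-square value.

Total ratio parts = 3. Expected numbers out of 1131:
  tailless: 1131 × 2/3 = 754
  tailed: 1131 × 1/3 = 377
χ² = Σ (O − E)² / E
  tailless: (740 − 754)² / 754 = 0.2599
  tailed: (391 − 377)² / 377 = 0.5199
χ² = 0.2599 + 0.5199 = 0.7798 ≈ 0.780

0.780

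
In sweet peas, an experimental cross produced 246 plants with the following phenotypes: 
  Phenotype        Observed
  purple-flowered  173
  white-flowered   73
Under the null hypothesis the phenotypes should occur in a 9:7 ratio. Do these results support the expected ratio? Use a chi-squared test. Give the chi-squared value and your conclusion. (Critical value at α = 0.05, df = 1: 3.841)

Total ratio parts = 16. Expected numbers out of 246:
  purple-flowered: 246 × 9/16 = 138.375
  white-flowered: 246 × 7/16 = 107.625
χ² = Σ (O − E)² / E
  purple-flowered: (173 − 138.375)² / 138.375 = 8.6641
  white-flowered: (73 − 107.625)² / 107.625 = 11.1395
χ² = 8.6641 + 11.1395 = 19.8036 ≈ 19.804
Degrees of freedom = 2 − 1 = 1; critical value at α = 0.05 is 3.841.
Since 19.804 > 3.841, we reject the null hypothesis — the data do not fit the 9:7 ratio.

19.804; not consistent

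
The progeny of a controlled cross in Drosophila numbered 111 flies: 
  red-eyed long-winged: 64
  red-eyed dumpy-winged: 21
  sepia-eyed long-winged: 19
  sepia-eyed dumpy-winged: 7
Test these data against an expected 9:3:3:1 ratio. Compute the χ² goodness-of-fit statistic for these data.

Under the 9:3:3:1 hypothesis (Σ ratio = 16, N = 111):
  red-eyed long-winged: 111 × 9/16 = 62.4375
  red-eyed dumpy-winged: 111 × 3/16 = 20.8125
  sepia-eyed long-winged: 111 × 3/16 = 20.8125
  sepia-eyed dumpy-winged: 111 × 1/16 = 6.9375
χ² = Σ (O − E)² / E
  red-eyed long-winged: (64 − 62.4375)² / 62.4375 = 0.0391
  red-eyed dumpy-winged: (21 − 20.8125)² / 20.8125 = 0.0017
  sepia-eyed long-winged: (19 − 20.8125)² / 20.8125 = 0.1578
  sepia-eyed dumpy-winged: (7 − 6.9375)² / 6.9375 = 0.0006
χ² = 0.0391 + 0.0017 + 0.1578 + 0.0006 = 0.1992 ≈ 0.199

0.199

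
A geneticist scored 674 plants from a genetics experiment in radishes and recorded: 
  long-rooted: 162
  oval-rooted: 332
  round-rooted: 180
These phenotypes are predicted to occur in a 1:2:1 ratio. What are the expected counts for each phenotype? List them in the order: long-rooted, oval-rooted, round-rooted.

168.5, 337, 168.5

The 1:2:1 ratio has 4 parts, so with N = 674 the expected counts are:
  long-rooted: 674 × 1/4 = 168.5
  oval-rooted: 674 × 2/4 = 337
  round-rooted: 674 × 1/4 = 168.5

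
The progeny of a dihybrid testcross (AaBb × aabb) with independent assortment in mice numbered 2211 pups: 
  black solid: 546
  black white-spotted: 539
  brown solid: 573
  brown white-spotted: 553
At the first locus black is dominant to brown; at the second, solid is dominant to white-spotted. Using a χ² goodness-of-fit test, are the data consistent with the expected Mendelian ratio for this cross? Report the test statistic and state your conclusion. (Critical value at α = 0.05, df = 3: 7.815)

A dihybrid testcross with independent assortment gives a 1:1:1:1 ratio.
Under the 1:1:1:1 hypothesis (Σ ratio = 4, N = 2211):
  black solid: 2211 × 1/4 = 552.75
  black white-spotted: 2211 × 1/4 = 552.75
  brown solid: 2211 × 1/4 = 552.75
  brown white-spotted: 2211 × 1/4 = 552.75
χ² = Σ (O − E)² / E
  black solid: (546 − 552.75)² / 552.75 = 0.0824
  black white-spotted: (539 − 552.75)² / 552.75 = 0.3420
  brown solid: (573 − 552.75)² / 552.75 = 0.7419
  brown white-spotted: (553 − 552.75)² / 552.75 = 0.0001
χ² = 0.0824 + 0.3420 + 0.7419 + 0.0001 = 1.1664 ≈ 1.166
Degrees of freedom = 4 − 1 = 3; critical value at α = 0.05 is 7.815.
Since 1.166 < 7.815, we fail to reject the null hypothesis — the data are consistent with the 1:1:1:1 ratio.

1.166; consistent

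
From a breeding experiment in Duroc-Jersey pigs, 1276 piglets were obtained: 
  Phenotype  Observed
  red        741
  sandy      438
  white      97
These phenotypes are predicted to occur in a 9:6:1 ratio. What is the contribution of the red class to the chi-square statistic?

0.753

Total ratio parts = 16. Expected numbers out of 1276:
  red: 1276 × 9/16 = 717.75
  sandy: 1276 × 6/16 = 478.5
  white: 1276 × 1/16 = 79.75
Contribution of red: (741 − 717.75)² / 717.75 = 0.7531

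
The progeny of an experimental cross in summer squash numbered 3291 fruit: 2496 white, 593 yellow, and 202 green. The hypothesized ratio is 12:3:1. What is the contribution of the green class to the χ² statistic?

Under the 12:3:1 hypothesis (Σ ratio = 16, N = 3291):
  white: 3291 × 12/16 = 2468.25
  yellow: 3291 × 3/16 = 617.0625
  green: 3291 × 1/16 = 205.6875
Contribution of green: (202 − 205.6875)² / 205.6875 = 0.0661

0.066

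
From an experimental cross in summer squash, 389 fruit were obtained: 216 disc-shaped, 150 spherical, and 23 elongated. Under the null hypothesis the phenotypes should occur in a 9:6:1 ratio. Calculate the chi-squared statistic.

0.224

Total ratio parts = 16. Expected numbers out of 389:
  disc-shaped: 389 × 9/16 = 218.8125
  spherical: 389 × 6/16 = 145.875
  elongated: 389 × 1/16 = 24.3125
χ² = Σ (O − E)² / E
  disc-shaped: (216 − 218.8125)² / 218.8125 = 0.0362
  spherical: (150 − 145.875)² / 145.875 = 0.1166
  elongated: (23 − 24.3125)² / 24.3125 = 0.0709
χ² = 0.0362 + 0.1166 + 0.0709 = 0.2237 ≈ 0.224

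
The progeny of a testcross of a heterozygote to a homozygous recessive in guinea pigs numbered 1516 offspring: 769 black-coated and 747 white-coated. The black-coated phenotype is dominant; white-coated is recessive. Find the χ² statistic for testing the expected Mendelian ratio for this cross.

A testcross of a heterozygote (Aa × aa) gives a 1:1 phenotypic ratio.
Expected counts for N = 1516 under a 1:1 ratio (total parts = 2):
  black-coated: 1516 × 1/2 = 758
  white-coated: 1516 × 1/2 = 758
χ² = Σ (O − E)² / E
  black-coated: (769 − 758)² / 758 = 0.1596
  white-coated: (747 − 758)² / 758 = 0.1596
χ² = 0.1596 + 0.1596 = 0.3192 ≈ 0.319

0.319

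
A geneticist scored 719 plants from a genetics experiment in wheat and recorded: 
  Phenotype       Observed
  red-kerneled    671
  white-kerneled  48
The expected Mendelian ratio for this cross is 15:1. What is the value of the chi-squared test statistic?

Total ratio parts = 16. Expected numbers out of 719:
  red-kerneled: 719 × 15/16 = 674.0625
  white-kerneled: 719 × 1/16 = 44.9375
χ² = Σ (O − E)² / E
  red-kerneled: (671 − 674.0625)² / 674.0625 = 0.0139
  white-kerneled: (48 − 44.9375)² / 44.9375 = 0.2087
χ² = 0.0139 + 0.2087 = 0.2226 ≈ 0.223

0.223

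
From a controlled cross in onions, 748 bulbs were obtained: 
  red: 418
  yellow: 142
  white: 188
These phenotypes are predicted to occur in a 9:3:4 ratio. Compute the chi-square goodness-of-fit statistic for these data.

Expected counts for N = 748 under a 9:3:4 ratio (total parts = 16):
  red: 748 × 9/16 = 420.75
  yellow: 748 × 3/16 = 140.25
  white: 748 × 4/16 = 187
χ² = Σ (O − E)² / E
  red: (418 − 420.75)² / 420.75 = 0.0180
  yellow: (142 − 140.25)² / 140.25 = 0.0218
  white: (188 − 187)² / 187 = 0.0053
χ² = 0.0180 + 0.0218 + 0.0053 = 0.0451 ≈ 0.045

0.045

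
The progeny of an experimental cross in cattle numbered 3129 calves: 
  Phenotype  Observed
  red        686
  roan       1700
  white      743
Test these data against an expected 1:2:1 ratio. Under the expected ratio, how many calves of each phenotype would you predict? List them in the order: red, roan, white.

782.25, 1564.5, 782.25

Total ratio parts = 4. Expected numbers out of 3129:
  red: 3129 × 1/4 = 782.25
  roan: 3129 × 2/4 = 1564.5
  white: 3129 × 1/4 = 782.25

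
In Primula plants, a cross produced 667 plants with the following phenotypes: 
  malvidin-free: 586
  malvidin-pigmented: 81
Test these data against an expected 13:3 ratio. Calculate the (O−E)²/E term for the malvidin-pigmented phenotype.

Expected counts for N = 667 under a 13:3 ratio (total parts = 16):
  malvidin-free: 667 × 13/16 = 541.9375
  malvidin-pigmented: 667 × 3/16 = 125.0625
Contribution of malvidin-pigmented: (81 − 125.0625)² / 125.0625 = 15.5243

15.524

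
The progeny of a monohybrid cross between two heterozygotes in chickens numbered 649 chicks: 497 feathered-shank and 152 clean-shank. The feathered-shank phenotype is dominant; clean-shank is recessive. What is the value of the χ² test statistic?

For a monohybrid cross between heterozygotes with complete dominance, the expected phenotypic ratio is 3:1.
Total ratio parts = 4. Expected numbers out of 649:
  feathered-shank: 649 × 3/4 = 486.75
  clean-shank: 649 × 1/4 = 162.25
χ² = Σ (O − E)² / E
  feathered-shank: (497 − 486.75)² / 486.75 = 0.2158
  clean-shank: (152 − 162.25)² / 162.25 = 0.6475
χ² = 0.2158 + 0.6475 = 0.8633 ≈ 0.863

0.863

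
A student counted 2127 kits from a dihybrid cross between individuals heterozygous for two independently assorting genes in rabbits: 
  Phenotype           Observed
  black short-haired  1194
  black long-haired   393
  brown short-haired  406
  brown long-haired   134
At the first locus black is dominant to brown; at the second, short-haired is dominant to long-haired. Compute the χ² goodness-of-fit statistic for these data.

A dihybrid F₂ with independent assortment and complete dominance at both loci gives a 9:3:3:1 phenotypic ratio.
Expected counts for N = 2127 under a 9:3:3:1 ratio (total parts = 16):
  black short-haired: 2127 × 9/16 = 1196.4375
  black long-haired: 2127 × 3/16 = 398.8125
  brown short-haired: 2127 × 3/16 = 398.8125
  brown long-haired: 2127 × 1/16 = 132.9375
χ² = Σ (O − E)² / E
  black short-haired: (1194 − 1196.4375)² / 1196.4375 = 0.0050
  black long-haired: (393 − 398.8125)² / 398.8125 = 0.0847
  brown short-haired: (406 − 398.8125)² / 398.8125 = 0.1295
  brown long-haired: (134 − 132.9375)² / 132.9375 = 0.0085
χ² = 0.0050 + 0.0847 + 0.1295 + 0.0085 = 0.2277 ≈ 0.228

0.228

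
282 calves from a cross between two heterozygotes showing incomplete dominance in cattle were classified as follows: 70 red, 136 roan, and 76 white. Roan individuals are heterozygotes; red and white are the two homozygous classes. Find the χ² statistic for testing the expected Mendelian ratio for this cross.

0.610

With incomplete dominance, a heterozygote × heterozygote cross gives a 1:2:1 phenotypic ratio.
Expected counts for N = 282 under a 1:2:1 ratio (total parts = 4):
  red: 282 × 1/4 = 70.5
  roan: 282 × 2/4 = 141
  white: 282 × 1/4 = 70.5
χ² = Σ (O − E)² / E
  red: (70 − 70.5)² / 70.5 = 0.0035
  roan: (136 − 141)² / 141 = 0.1773
  white: (76 − 70.5)² / 70.5 = 0.4291
χ² = 0.0035 + 0.1773 + 0.4291 = 0.6099 ≈ 0.610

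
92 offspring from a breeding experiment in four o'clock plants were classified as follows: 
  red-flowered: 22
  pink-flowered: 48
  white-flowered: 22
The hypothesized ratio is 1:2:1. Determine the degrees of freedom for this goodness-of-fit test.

A goodness-of-fit test with 3 phenotype classes has df = 3 − 1 = 2.

2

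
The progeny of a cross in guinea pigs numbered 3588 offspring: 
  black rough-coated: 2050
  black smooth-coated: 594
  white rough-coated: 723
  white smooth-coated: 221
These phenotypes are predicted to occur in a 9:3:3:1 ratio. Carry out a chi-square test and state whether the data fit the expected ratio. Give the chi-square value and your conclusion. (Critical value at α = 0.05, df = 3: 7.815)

13.518; not consistent

Under the 9:3:3:1 hypothesis (Σ ratio = 16, N = 3588):
  black rough-coated: 3588 × 9/16 = 2018.25
  black smooth-coated: 3588 × 3/16 = 672.75
  white rough-coated: 3588 × 3/16 = 672.75
  white smooth-coated: 3588 × 1/16 = 224.25
χ² = Σ (O − E)² / E
  black rough-coated: (2050 − 2018.25)² / 2018.25 = 0.4995
  black smooth-coated: (594 − 672.75)² / 672.75 = 9.2182
  white rough-coated: (723 − 672.75)² / 672.75 = 3.7533
  white smooth-coated: (221 − 224.25)² / 224.25 = 0.0471
χ² = 0.4995 + 9.2182 + 3.7533 + 0.0471 = 13.5181 ≈ 13.518
Degrees of freedom = 4 − 1 = 3; critical value at α = 0.05 is 7.815.
Since 13.518 > 7.815, we reject the null hypothesis — the data do not fit the 9:3:3:1 ratio.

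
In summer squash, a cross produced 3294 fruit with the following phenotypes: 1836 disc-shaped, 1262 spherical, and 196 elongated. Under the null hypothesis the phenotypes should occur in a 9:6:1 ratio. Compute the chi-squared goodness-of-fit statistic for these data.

The 9:6:1 ratio has 16 parts, so with N = 3294 the expected counts are:
  disc-shaped: 3294 × 9/16 = 1852.875
  spherical: 3294 × 6/16 = 1235.25
  elongated: 3294 × 1/16 = 205.875
χ² = Σ (O − E)² / E
  disc-shaped: (1836 − 1852.875)² / 1852.875 = 0.1537
  spherical: (1262 − 1235.25)² / 1235.25 = 0.5793
  elongated: (196 − 205.875)² / 205.875 = 0.4737
χ² = 0.1537 + 0.5793 + 0.4737 = 1.2067 ≈ 1.207

1.207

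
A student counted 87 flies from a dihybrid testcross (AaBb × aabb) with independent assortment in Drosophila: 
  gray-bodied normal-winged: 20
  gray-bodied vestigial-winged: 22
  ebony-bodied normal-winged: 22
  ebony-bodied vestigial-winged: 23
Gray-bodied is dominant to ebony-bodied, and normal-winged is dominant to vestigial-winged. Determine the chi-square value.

0.218

A dihybrid testcross with independent assortment gives a 1:1:1:1 ratio.
Total ratio parts = 4. Expected numbers out of 87:
  gray-bodied normal-winged: 87 × 1/4 = 21.75
  gray-bodied vestigial-winged: 87 × 1/4 = 21.75
  ebony-bodied normal-winged: 87 × 1/4 = 21.75
  ebony-bodied vestigial-winged: 87 × 1/4 = 21.75
χ² = Σ (O − E)² / E
  gray-bodied normal-winged: (20 − 21.75)² / 21.75 = 0.1408
  gray-bodied vestigial-winged: (22 − 21.75)² / 21.75 = 0.0029
  ebony-bodied normal-winged: (22 − 21.75)² / 21.75 = 0.0029
  ebony-bodied vestigial-winged: (23 − 21.75)² / 21.75 = 0.0718
χ² = 0.1408 + 0.0029 + 0.0029 + 0.0718 = 0.2184 ≈ 0.218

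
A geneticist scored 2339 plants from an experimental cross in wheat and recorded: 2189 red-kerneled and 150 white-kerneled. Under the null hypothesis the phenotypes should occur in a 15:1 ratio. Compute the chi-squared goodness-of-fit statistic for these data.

0.106

The 15:1 ratio has 16 parts, so with N = 2339 the expected counts are:
  red-kerneled: 2339 × 15/16 = 2192.8125
  white-kerneled: 2339 × 1/16 = 146.1875
χ² = Σ (O − E)² / E
  red-kerneled: (2189 − 2192.8125)² / 2192.8125 = 0.0066
  white-kerneled: (150 − 146.1875)² / 146.1875 = 0.0994
χ² = 0.0066 + 0.0994 = 0.106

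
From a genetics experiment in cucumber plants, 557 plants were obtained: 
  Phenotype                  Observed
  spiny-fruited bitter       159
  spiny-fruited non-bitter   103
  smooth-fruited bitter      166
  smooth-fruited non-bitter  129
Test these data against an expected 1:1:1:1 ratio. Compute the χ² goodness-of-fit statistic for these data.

18.131

Under the 1:1:1:1 hypothesis (Σ ratio = 4, N = 557):
  spiny-fruited bitter: 557 × 1/4 = 139.25
  spiny-fruited non-bitter: 557 × 1/4 = 139.25
  smooth-fruited bitter: 557 × 1/4 = 139.25
  smooth-fruited non-bitter: 557 × 1/4 = 139.25
χ² = Σ (O − E)² / E
  spiny-fruited bitter: (159 − 139.25)² / 139.25 = 2.8012
  spiny-fruited non-bitter: (103 − 139.25)² / 139.25 = 9.4367
  smooth-fruited bitter: (166 − 139.25)² / 139.25 = 5.1387
  smooth-fruited non-bitter: (129 − 139.25)² / 139.25 = 0.7545
χ² = 2.8012 + 9.4367 + 5.1387 + 0.7545 = 18.1311 ≈ 18.131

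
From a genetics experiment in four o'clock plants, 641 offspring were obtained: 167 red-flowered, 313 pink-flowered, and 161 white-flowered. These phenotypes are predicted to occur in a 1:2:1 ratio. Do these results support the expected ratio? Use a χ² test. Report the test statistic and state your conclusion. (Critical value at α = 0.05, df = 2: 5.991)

0.463; consistent

Total ratio parts = 4. Expected numbers out of 641:
  red-flowered: 641 × 1/4 = 160.25
  pink-flowered: 641 × 2/4 = 320.5
  white-flowered: 641 × 1/4 = 160.25
χ² = Σ (O − E)² / E
  red-flowered: (167 − 160.25)² / 160.25 = 0.2843
  pink-flowered: (313 − 320.5)² / 320.5 = 0.1755
  white-flowered: (161 − 160.25)² / 160.25 = 0.0035
χ² = 0.2843 + 0.1755 + 0.0035 = 0.4633 ≈ 0.463
Degrees of freedom = 3 − 1 = 2; critical value at α = 0.05 is 5.991.
Since 0.463 < 5.991, we fail to reject the null hypothesis — the data are consistent with the 1:2:1 ratio.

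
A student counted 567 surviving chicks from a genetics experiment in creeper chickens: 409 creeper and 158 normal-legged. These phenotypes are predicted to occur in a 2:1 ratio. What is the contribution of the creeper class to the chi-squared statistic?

2.542

The 2:1 ratio has 3 parts, so with N = 567 the expected counts are:
  creeper: 567 × 2/3 = 378
  normal-legged: 567 × 1/3 = 189
Contribution of creeper: (409 − 378)² / 378 = 2.5423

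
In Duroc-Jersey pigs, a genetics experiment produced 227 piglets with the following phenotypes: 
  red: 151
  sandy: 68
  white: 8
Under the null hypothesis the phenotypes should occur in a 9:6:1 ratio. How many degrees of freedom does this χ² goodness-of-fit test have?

A goodness-of-fit test with 3 phenotype classes has df = 3 − 1 = 2.

2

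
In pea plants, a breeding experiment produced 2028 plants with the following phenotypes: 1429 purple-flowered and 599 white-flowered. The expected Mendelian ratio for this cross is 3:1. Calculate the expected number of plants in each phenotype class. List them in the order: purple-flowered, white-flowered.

The 3:1 ratio has 4 parts, so with N = 2028 the expected counts are:
  purple-flowered: 2028 × 3/4 = 1521
  white-flowered: 2028 × 1/4 = 507

1521, 507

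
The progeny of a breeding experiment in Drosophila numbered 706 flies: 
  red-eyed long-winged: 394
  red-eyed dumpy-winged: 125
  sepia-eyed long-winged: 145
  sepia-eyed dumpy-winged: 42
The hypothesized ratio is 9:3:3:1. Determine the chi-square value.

1.742

Under the 9:3:3:1 hypothesis (Σ ratio = 16, N = 706):
  red-eyed long-winged: 706 × 9/16 = 397.125
  red-eyed dumpy-winged: 706 × 3/16 = 132.375
  sepia-eyed long-winged: 706 × 3/16 = 132.375
  sepia-eyed dumpy-winged: 706 × 1/16 = 44.125
χ² = Σ (O − E)² / E
  red-eyed long-winged: (394 − 397.125)² / 397.125 = 0.0246
  red-eyed dumpy-winged: (125 − 132.375)² / 132.375 = 0.4109
  sepia-eyed long-winged: (145 − 132.375)² / 132.375 = 1.2041
  sepia-eyed dumpy-winged: (42 − 44.125)² / 44.125 = 0.1023
χ² = 0.0246 + 0.4109 + 1.2041 + 0.1023 = 1.7419 ≈ 1.742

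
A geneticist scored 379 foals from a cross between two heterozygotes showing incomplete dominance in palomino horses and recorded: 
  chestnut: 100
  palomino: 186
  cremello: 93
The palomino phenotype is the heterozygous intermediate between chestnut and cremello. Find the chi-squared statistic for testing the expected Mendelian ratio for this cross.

With incomplete dominance, a heterozygote × heterozygote cross gives a 1:2:1 phenotypic ratio.
Total ratio parts = 4. Expected numbers out of 379:
  chestnut: 379 × 1/4 = 94.75
  palomino: 379 × 2/4 = 189.5
  cremello: 379 × 1/4 = 94.75
χ² = Σ (O − E)² / E
  chestnut: (100 − 94.75)² / 94.75 = 0.2909
  palomino: (186 − 189.5)² / 189.5 = 0.0646
  cremello: (93 − 94.75)² / 94.75 = 0.0323
χ² = 0.2909 + 0.0646 + 0.0323 = 0.3878 ≈ 0.388

0.388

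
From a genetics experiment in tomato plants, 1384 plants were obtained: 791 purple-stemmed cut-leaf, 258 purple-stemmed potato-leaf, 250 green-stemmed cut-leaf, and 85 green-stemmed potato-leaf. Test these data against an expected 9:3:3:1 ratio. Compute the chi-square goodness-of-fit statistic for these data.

0.583

The 9:3:3:1 ratio has 16 parts, so with N = 1384 the expected counts are:
  purple-stemmed cut-leaf: 1384 × 9/16 = 778.5
  purple-stemmed potato-leaf: 1384 × 3/16 = 259.5
  green-stemmed cut-leaf: 1384 × 3/16 = 259.5
  green-stemmed potato-leaf: 1384 × 1/16 = 86.5
χ² = Σ (O − E)² / E
  purple-stemmed cut-leaf: (791 − 778.5)² / 778.5 = 0.2007
  purple-stemmed potato-leaf: (258 − 259.5)² / 259.5 = 0.0087
  green-stemmed cut-leaf: (250 − 259.5)² / 259.5 = 0.3478
  green-stemmed potato-leaf: (85 − 86.5)² / 86.5 = 0.0260
χ² = 0.2007 + 0.0087 + 0.3478 + 0.0260 = 0.5832 ≈ 0.583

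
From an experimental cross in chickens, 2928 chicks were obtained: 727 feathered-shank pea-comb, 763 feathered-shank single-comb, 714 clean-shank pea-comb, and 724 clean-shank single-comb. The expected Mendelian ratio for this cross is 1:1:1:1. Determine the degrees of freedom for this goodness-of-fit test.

A goodness-of-fit test with 4 phenotype classes has df = 4 − 1 = 3.

3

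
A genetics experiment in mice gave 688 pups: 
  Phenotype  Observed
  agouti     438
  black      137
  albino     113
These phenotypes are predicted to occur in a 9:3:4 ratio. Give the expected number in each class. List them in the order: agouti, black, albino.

387, 129, 172

Under the 9:3:4 hypothesis (Σ ratio = 16, N = 688):
  agouti: 688 × 9/16 = 387
  black: 688 × 3/16 = 129
  albino: 688 × 4/16 = 172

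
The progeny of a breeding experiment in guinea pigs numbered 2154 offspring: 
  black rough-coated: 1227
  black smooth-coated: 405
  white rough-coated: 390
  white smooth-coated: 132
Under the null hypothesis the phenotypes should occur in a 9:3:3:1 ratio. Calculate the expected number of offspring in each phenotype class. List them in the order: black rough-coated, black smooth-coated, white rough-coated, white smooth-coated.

1211.625, 403.875, 403.875, 134.625

Under the 9:3:3:1 hypothesis (Σ ratio = 16, N = 2154):
  black rough-coated: 2154 × 9/16 = 1211.625
  black smooth-coated: 2154 × 3/16 = 403.875
  white rough-coated: 2154 × 3/16 = 403.875
  white smooth-coated: 2154 × 1/16 = 134.625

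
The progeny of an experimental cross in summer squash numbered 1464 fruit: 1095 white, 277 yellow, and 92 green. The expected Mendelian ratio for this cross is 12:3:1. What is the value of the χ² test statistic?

0.034

The 12:3:1 ratio has 16 parts, so with N = 1464 the expected counts are:
  white: 1464 × 12/16 = 1098
  yellow: 1464 × 3/16 = 274.5
  green: 1464 × 1/16 = 91.5
χ² = Σ (O − E)² / E
  white: (1095 − 1098)² / 1098 = 0.0082
  yellow: (277 − 274.5)² / 274.5 = 0.0228
  green: (92 − 91.5)² / 91.5 = 0.0027
χ² = 0.0082 + 0.0228 + 0.0027 = 0.0337 ≈ 0.034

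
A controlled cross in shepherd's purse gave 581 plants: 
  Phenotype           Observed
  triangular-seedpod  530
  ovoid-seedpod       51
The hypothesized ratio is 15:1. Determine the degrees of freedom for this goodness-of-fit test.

A goodness-of-fit test with 2 phenotype classes has df = 2 − 1 = 1.

1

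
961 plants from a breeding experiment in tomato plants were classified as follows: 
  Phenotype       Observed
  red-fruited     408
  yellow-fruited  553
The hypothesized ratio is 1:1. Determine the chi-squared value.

21.878

Total ratio parts = 2. Expected numbers out of 961:
  red-fruited: 961 × 1/2 = 480.5
  yellow-fruited: 961 × 1/2 = 480.5
χ² = Σ (O − E)² / E
  red-fruited: (408 − 480.5)² / 480.5 = 10.9391
  yellow-fruited: (553 − 480.5)² / 480.5 = 10.9391
χ² = 10.9391 + 10.9391 = 21.8782 ≈ 21.878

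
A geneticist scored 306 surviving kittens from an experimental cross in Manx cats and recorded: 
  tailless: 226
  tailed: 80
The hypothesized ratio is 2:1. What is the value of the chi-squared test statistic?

Total ratio parts = 3. Expected numbers out of 306:
  tailless: 306 × 2/3 = 204
  tailed: 306 × 1/3 = 102
χ² = Σ (O − E)² / E
  tailless: (226 − 204)² / 204 = 2.3725
  tailed: (80 − 102)² / 102 = 4.7451
χ² = 2.3725 + 4.7451 = 7.1176 ≈ 7.118

7.118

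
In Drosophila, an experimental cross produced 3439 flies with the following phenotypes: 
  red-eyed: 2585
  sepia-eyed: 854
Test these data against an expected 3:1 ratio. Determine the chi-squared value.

Total ratio parts = 4. Expected numbers out of 3439:
  red-eyed: 3439 × 3/4 = 2579.25
  sepia-eyed: 3439 × 1/4 = 859.75
χ² = Σ (O − E)² / E
  red-eyed: (2585 − 2579.25)² / 2579.25 = 0.0128
  sepia-eyed: (854 − 859.75)² / 859.75 = 0.0385
χ² = 0.0128 + 0.0385 = 0.0513 ≈ 0.051

0.051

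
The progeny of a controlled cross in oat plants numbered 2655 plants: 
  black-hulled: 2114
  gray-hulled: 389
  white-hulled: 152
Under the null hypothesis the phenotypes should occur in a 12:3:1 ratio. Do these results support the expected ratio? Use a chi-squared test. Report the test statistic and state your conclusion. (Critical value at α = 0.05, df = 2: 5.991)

Expected counts for N = 2655 under a 12:3:1 ratio (total parts = 16):
  black-hulled: 2655 × 12/16 = 1991.25
  gray-hulled: 2655 × 3/16 = 497.8125
  white-hulled: 2655 × 1/16 = 165.9375
χ² = Σ (O − E)² / E
  black-hulled: (2114 − 1991.25)² / 1991.25 = 7.5669
  gray-hulled: (389 − 497.8125)² / 497.8125 = 23.7844
  white-hulled: (152 − 165.9375)² / 165.9375 = 1.1706
χ² = 7.5669 + 23.7844 + 1.1706 = 32.5219 ≈ 32.522
Degrees of freedom = 3 − 1 = 2; critical value at α = 0.05 is 5.991.
Since 32.522 > 5.991, we reject the null hypothesis — the data do not fit the 12:3:1 ratio.

32.522; not consistent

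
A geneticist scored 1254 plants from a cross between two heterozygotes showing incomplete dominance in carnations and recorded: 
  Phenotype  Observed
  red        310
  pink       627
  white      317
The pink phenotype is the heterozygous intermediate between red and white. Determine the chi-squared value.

0.078

With incomplete dominance, a heterozygote × heterozygote cross gives a 1:2:1 phenotypic ratio.
Under the 1:2:1 hypothesis (Σ ratio = 4, N = 1254):
  red: 1254 × 1/4 = 313.5
  pink: 1254 × 2/4 = 627
  white: 1254 × 1/4 = 313.5
χ² = Σ (O − E)² / E
  red: (310 − 313.5)² / 313.5 = 0.0391
  pink: (627 − 627)² / 627 = 0.0000
  white: (317 − 313.5)² / 313.5 = 0.0391
χ² = 0.0391 + 0.0000 + 0.0391 = 0.0782 ≈ 0.078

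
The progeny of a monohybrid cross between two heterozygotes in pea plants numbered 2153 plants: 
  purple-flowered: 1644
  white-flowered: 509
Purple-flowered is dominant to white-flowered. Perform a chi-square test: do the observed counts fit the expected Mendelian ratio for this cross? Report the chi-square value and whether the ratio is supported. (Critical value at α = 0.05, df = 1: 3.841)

For a monohybrid cross between heterozygotes with complete dominance, the expected phenotypic ratio is 3:1.
Under the 3:1 hypothesis (Σ ratio = 4, N = 2153):
  purple-flowered: 2153 × 3/4 = 1614.75
  white-flowered: 2153 × 1/4 = 538.25
χ² = Σ (O − E)² / E
  purple-flowered: (1644 − 1614.75)² / 1614.75 = 0.5298
  white-flowered: (509 − 538.25)² / 538.25 = 1.5895
χ² = 0.5298 + 1.5895 = 2.1193 ≈ 2.119
Degrees of freedom = 2 − 1 = 1; critical value at α = 0.05 is 3.841.
Since 2.119 < 3.841, we fail to reject the null hypothesis — the data are consistent with the 3:1 ratio.

2.119; consistent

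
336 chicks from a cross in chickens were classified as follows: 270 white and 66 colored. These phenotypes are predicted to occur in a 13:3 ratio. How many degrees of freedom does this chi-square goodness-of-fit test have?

A goodness-of-fit test with 2 phenotype classes has df = 2 − 1 = 1.

1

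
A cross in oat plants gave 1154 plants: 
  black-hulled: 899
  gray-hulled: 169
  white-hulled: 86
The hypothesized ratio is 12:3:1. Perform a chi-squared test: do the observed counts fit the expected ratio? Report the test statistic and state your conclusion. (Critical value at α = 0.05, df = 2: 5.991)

14.339; not consistent

Total ratio parts = 16. Expected numbers out of 1154:
  black-hulled: 1154 × 12/16 = 865.5
  gray-hulled: 1154 × 3/16 = 216.375
  white-hulled: 1154 × 1/16 = 72.125
χ² = Σ (O − E)² / E
  black-hulled: (899 − 865.5)² / 865.5 = 1.2966
  gray-hulled: (169 − 216.375)² / 216.375 = 10.3727
  white-hulled: (86 − 72.125)² / 72.125 = 2.6692
χ² = 1.2966 + 10.3727 + 2.6692 = 14.3385 ≈ 14.339
Degrees of freedom = 3 − 1 = 2; critical value at α = 0.05 is 5.991.
Since 14.339 > 5.991, we reject the null hypothesis — the data do not fit the 12:3:1 ratio.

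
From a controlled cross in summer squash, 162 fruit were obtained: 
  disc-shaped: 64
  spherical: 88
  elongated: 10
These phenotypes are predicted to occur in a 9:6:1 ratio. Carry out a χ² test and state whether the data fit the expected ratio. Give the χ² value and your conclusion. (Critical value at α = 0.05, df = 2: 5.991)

20.299; not consistent

Expected counts for N = 162 under a 9:6:1 ratio (total parts = 16):
  disc-shaped: 162 × 9/16 = 91.125
  spherical: 162 × 6/16 = 60.75
  elongated: 162 × 1/16 = 10.125
χ² = Σ (O − E)² / E
  disc-shaped: (64 − 91.125)² / 91.125 = 8.0742
  spherical: (88 − 60.75)² / 60.75 = 12.2233
  elongated: (10 − 10.125)² / 10.125 = 0.0015
χ² = 8.0742 + 12.2233 + 0.0015 = 20.299
Degrees of freedom = 3 − 1 = 2; critical value at α = 0.05 is 5.991.
Since 20.299 > 5.991, we reject the null hypothesis — the data do not fit the 9:6:1 ratio.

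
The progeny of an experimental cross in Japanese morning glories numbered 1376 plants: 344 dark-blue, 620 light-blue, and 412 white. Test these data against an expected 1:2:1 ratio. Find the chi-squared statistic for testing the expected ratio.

20.163

Total ratio parts = 4. Expected numbers out of 1376:
  dark-blue: 1376 × 1/4 = 344
  light-blue: 1376 × 2/4 = 688
  white: 1376 × 1/4 = 344
χ² = Σ (O − E)² / E
  dark-blue: (344 − 344)² / 344 = 0.0000
  light-blue: (620 − 688)² / 688 = 6.7209
  white: (412 − 344)² / 344 = 13.4419
χ² = 0.0000 + 6.7209 + 13.4419 = 20.1628 ≈ 20.163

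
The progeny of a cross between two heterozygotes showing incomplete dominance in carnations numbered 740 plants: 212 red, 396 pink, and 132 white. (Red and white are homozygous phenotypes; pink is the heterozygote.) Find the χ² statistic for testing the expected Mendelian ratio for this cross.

With incomplete dominance, a heterozygote × heterozygote cross gives a 1:2:1 phenotypic ratio.
Total ratio parts = 4. Expected numbers out of 740:
  red: 740 × 1/4 = 185
  pink: 740 × 2/4 = 370
  white: 740 × 1/4 = 185
χ² = Σ (O − E)² / E
  red: (212 − 185)² / 185 = 3.9405
  pink: (396 − 370)² / 370 = 1.8270
  white: (132 − 185)² / 185 = 15.1838
χ² = 3.9405 + 1.8270 + 15.1838 = 20.9513 ≈ 20.951

20.951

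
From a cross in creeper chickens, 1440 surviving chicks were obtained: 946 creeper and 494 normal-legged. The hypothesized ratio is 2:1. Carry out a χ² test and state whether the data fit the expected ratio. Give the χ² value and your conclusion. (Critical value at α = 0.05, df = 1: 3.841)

0.613; consistent

Expected counts for N = 1440 under a 2:1 ratio (total parts = 3):
  creeper: 1440 × 2/3 = 960
  normal-legged: 1440 × 1/3 = 480
χ² = Σ (O − E)² / E
  creeper: (946 − 960)² / 960 = 0.2042
  normal-legged: (494 − 480)² / 480 = 0.4083
χ² = 0.2042 + 0.4083 = 0.6125 ≈ 0.613
Degrees of freedom = 2 − 1 = 1; critical value at α = 0.05 is 3.841.
Since 0.613 < 3.841, we fail to reject the null hypothesis — the data are consistent with the 2:1 ratio.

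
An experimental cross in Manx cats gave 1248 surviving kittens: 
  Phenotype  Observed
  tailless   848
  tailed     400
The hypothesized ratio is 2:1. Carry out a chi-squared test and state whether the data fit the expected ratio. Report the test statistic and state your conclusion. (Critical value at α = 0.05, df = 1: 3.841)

0.923; consistent

Expected counts for N = 1248 under a 2:1 ratio (total parts = 3):
  tailless: 1248 × 2/3 = 832
  tailed: 1248 × 1/3 = 416
χ² = Σ (O − E)² / E
  tailless: (848 − 832)² / 832 = 0.3077
  tailed: (400 − 416)² / 416 = 0.6154
χ² = 0.3077 + 0.6154 = 0.9231 ≈ 0.923
Degrees of freedom = 2 − 1 = 1; critical value at α = 0.05 is 3.841.
Since 0.923 < 3.841, we fail to reject the null hypothesis — the data are consistent with the 2:1 ratio.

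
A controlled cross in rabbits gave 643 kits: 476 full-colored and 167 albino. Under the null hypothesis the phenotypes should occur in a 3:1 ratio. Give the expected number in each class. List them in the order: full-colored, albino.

482.25, 160.75

Expected counts for N = 643 under a 3:1 ratio (total parts = 4):
  full-colored: 643 × 3/4 = 482.25
  albino: 643 × 1/4 = 160.75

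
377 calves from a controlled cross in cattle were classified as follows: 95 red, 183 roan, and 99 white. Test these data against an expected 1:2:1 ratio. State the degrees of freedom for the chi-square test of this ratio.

2

A goodness-of-fit test with 3 phenotype classes has df = 3 − 1 = 2.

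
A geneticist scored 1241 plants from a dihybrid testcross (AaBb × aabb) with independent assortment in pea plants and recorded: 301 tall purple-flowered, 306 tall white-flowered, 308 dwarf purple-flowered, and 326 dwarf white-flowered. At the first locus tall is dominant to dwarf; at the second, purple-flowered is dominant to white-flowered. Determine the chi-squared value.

A dihybrid testcross with independent assortment gives a 1:1:1:1 ratio.
Under the 1:1:1:1 hypothesis (Σ ratio = 4, N = 1241):
  tall purple-flowered: 1241 × 1/4 = 310.25
  tall white-flowered: 1241 × 1/4 = 310.25
  dwarf purple-flowered: 1241 × 1/4 = 310.25
  dwarf white-flowered: 1241 × 1/4 = 310.25
χ² = Σ (O − E)² / E
  tall purple-flowered: (301 − 310.25)² / 310.25 = 0.2758
  tall white-flowered: (306 − 310.25)² / 310.25 = 0.0582
  dwarf purple-flowered: (308 − 310.25)² / 310.25 = 0.0163
  dwarf white-flowered: (326 − 310.25)² / 310.25 = 0.7996
χ² = 0.2758 + 0.0582 + 0.0163 + 0.7996 = 1.1499 ≈ 1.150

1.150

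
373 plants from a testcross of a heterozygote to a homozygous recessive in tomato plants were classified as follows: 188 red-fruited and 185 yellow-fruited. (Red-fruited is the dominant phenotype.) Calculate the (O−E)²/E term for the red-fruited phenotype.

A testcross of a heterozygote (Aa × aa) gives a 1:1 phenotypic ratio.
Under the 1:1 hypothesis (Σ ratio = 2, N = 373):
  red-fruited: 373 × 1/2 = 186.5
  yellow-fruited: 373 × 1/2 = 186.5
Contribution of red-fruited: (188 − 186.5)² / 186.5 = 0.0121

0.012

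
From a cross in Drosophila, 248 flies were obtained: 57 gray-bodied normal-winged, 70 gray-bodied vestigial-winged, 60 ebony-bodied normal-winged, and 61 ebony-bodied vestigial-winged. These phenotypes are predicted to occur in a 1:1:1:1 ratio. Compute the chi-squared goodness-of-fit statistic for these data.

Expected counts for N = 248 under a 1:1:1:1 ratio (total parts = 4):
  gray-bodied normal-winged: 248 × 1/4 = 62
  gray-bodied vestigial-winged: 248 × 1/4 = 62
  ebony-bodied normal-winged: 248 × 1/4 = 62
  ebony-bodied vestigial-winged: 248 × 1/4 = 62
χ² = Σ (O − E)² / E
  gray-bodied normal-winged: (57 − 62)² / 62 = 0.4032
  gray-bodied vestigial-winged: (70 − 62)² / 62 = 1.0323
  ebony-bodied normal-winged: (60 − 62)² / 62 = 0.0645
  ebony-bodied vestigial-winged: (61 − 62)² / 62 = 0.0161
χ² = 0.4032 + 1.0323 + 0.0645 + 0.0161 = 1.5161 ≈ 1.516

1.516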